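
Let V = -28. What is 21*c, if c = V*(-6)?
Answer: 3528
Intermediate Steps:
c = 168 (c = -28*(-6) = 168)
21*c = 21*168 = 3528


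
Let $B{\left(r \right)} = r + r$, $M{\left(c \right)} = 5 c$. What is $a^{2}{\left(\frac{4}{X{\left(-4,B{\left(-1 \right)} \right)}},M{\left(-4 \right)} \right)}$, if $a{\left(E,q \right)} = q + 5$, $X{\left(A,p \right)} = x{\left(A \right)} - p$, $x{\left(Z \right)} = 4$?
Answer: $225$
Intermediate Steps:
$B{\left(r \right)} = 2 r$
$X{\left(A,p \right)} = 4 - p$
$a{\left(E,q \right)} = 5 + q$
$a^{2}{\left(\frac{4}{X{\left(-4,B{\left(-1 \right)} \right)}},M{\left(-4 \right)} \right)} = \left(5 + 5 \left(-4\right)\right)^{2} = \left(5 - 20\right)^{2} = \left(-15\right)^{2} = 225$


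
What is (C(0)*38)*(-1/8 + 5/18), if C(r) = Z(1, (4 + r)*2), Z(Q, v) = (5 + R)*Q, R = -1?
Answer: 209/9 ≈ 23.222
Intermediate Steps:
Z(Q, v) = 4*Q (Z(Q, v) = (5 - 1)*Q = 4*Q)
C(r) = 4 (C(r) = 4*1 = 4)
(C(0)*38)*(-1/8 + 5/18) = (4*38)*(-1/8 + 5/18) = 152*(-1*1/8 + 5*(1/18)) = 152*(-1/8 + 5/18) = 152*(11/72) = 209/9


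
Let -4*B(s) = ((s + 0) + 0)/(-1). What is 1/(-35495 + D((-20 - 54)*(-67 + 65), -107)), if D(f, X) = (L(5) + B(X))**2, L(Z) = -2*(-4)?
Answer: -16/562295 ≈ -2.8455e-5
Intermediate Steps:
L(Z) = 8
B(s) = s/4 (B(s) = -((s + 0) + 0)/(4*(-1)) = -(s + 0)*(-1)/4 = -s*(-1)/4 = -(-1)*s/4 = s/4)
D(f, X) = (8 + X/4)**2
1/(-35495 + D((-20 - 54)*(-67 + 65), -107)) = 1/(-35495 + (32 - 107)**2/16) = 1/(-35495 + (1/16)*(-75)**2) = 1/(-35495 + (1/16)*5625) = 1/(-35495 + 5625/16) = 1/(-562295/16) = -16/562295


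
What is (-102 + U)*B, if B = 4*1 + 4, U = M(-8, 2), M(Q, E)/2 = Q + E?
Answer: -912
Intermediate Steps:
M(Q, E) = 2*E + 2*Q (M(Q, E) = 2*(Q + E) = 2*(E + Q) = 2*E + 2*Q)
U = -12 (U = 2*2 + 2*(-8) = 4 - 16 = -12)
B = 8 (B = 4 + 4 = 8)
(-102 + U)*B = (-102 - 12)*8 = -114*8 = -912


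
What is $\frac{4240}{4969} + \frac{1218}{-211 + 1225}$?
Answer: $\frac{1725267}{839761} \approx 2.0545$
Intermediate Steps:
$\frac{4240}{4969} + \frac{1218}{-211 + 1225} = 4240 \cdot \frac{1}{4969} + \frac{1218}{1014} = \frac{4240}{4969} + 1218 \cdot \frac{1}{1014} = \frac{4240}{4969} + \frac{203}{169} = \frac{1725267}{839761}$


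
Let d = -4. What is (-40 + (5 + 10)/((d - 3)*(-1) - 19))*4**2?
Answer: -660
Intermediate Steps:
(-40 + (5 + 10)/((d - 3)*(-1) - 19))*4**2 = (-40 + (5 + 10)/((-4 - 3)*(-1) - 19))*4**2 = (-40 + 15/(-7*(-1) - 19))*16 = (-40 + 15/(7 - 19))*16 = (-40 + 15/(-12))*16 = (-40 + 15*(-1/12))*16 = (-40 - 5/4)*16 = -165/4*16 = -660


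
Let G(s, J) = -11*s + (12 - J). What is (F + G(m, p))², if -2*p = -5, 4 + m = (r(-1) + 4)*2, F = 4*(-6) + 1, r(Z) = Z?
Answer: 5041/4 ≈ 1260.3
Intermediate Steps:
F = -23 (F = -24 + 1 = -23)
m = 2 (m = -4 + (-1 + 4)*2 = -4 + 3*2 = -4 + 6 = 2)
p = 5/2 (p = -½*(-5) = 5/2 ≈ 2.5000)
G(s, J) = 12 - J - 11*s
(F + G(m, p))² = (-23 + (12 - 1*5/2 - 11*2))² = (-23 + (12 - 5/2 - 22))² = (-23 - 25/2)² = (-71/2)² = 5041/4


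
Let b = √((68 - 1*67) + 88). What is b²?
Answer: 89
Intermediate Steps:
b = √89 (b = √((68 - 67) + 88) = √(1 + 88) = √89 ≈ 9.4340)
b² = (√89)² = 89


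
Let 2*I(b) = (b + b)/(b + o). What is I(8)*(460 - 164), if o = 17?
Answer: 2368/25 ≈ 94.720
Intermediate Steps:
I(b) = b/(17 + b) (I(b) = ((b + b)/(b + 17))/2 = ((2*b)/(17 + b))/2 = (2*b/(17 + b))/2 = b/(17 + b))
I(8)*(460 - 164) = (8/(17 + 8))*(460 - 164) = (8/25)*296 = 2368/25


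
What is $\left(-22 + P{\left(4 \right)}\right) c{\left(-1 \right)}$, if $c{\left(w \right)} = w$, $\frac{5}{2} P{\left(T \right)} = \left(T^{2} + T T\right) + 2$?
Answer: $\frac{42}{5} \approx 8.4$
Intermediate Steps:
$P{\left(T \right)} = \frac{4}{5} + \frac{4 T^{2}}{5}$ ($P{\left(T \right)} = \frac{2 \left(\left(T^{2} + T T\right) + 2\right)}{5} = \frac{2 \left(\left(T^{2} + T^{2}\right) + 2\right)}{5} = \frac{2 \left(2 T^{2} + 2\right)}{5} = \frac{2 \left(2 + 2 T^{2}\right)}{5} = \frac{4}{5} + \frac{4 T^{2}}{5}$)
$\left(-22 + P{\left(4 \right)}\right) c{\left(-1 \right)} = \left(-22 + \left(\frac{4}{5} + \frac{4 \cdot 4^{2}}{5}\right)\right) \left(-1\right) = \left(-22 + \left(\frac{4}{5} + \frac{4}{5} \cdot 16\right)\right) \left(-1\right) = \left(-22 + \left(\frac{4}{5} + \frac{64}{5}\right)\right) \left(-1\right) = \left(-22 + \frac{68}{5}\right) \left(-1\right) = \left(- \frac{42}{5}\right) \left(-1\right) = \frac{42}{5}$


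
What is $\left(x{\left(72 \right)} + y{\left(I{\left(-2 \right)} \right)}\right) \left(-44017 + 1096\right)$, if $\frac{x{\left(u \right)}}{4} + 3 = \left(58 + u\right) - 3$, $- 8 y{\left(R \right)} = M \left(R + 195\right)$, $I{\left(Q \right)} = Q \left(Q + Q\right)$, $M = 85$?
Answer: $\frac{570291327}{8} \approx 7.1286 \cdot 10^{7}$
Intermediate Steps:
$I{\left(Q \right)} = 2 Q^{2}$ ($I{\left(Q \right)} = Q 2 Q = 2 Q^{2}$)
$y{\left(R \right)} = - \frac{16575}{8} - \frac{85 R}{8}$ ($y{\left(R \right)} = - \frac{85 \left(R + 195\right)}{8} = - \frac{85 \left(195 + R\right)}{8} = - \frac{16575 + 85 R}{8} = - \frac{16575}{8} - \frac{85 R}{8}$)
$x{\left(u \right)} = 208 + 4 u$ ($x{\left(u \right)} = -12 + 4 \left(\left(58 + u\right) - 3\right) = -12 + 4 \left(55 + u\right) = -12 + \left(220 + 4 u\right) = 208 + 4 u$)
$\left(x{\left(72 \right)} + y{\left(I{\left(-2 \right)} \right)}\right) \left(-44017 + 1096\right) = \left(\left(208 + 4 \cdot 72\right) - \left(\frac{16575}{8} + \frac{85 \cdot 2 \left(-2\right)^{2}}{8}\right)\right) \left(-44017 + 1096\right) = \left(\left(208 + 288\right) - \left(\frac{16575}{8} + \frac{85 \cdot 2 \cdot 4}{8}\right)\right) \left(-42921\right) = \left(496 - \frac{17255}{8}\right) \left(-42921\right) = \left(- \frac{13287}{8}\right) \left(-42921\right) = \frac{570291327}{8}$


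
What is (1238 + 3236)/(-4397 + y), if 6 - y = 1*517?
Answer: -2237/2454 ≈ -0.91157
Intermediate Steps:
y = -511 (y = 6 - 517 = -511)
(1238 + 3236)/(-4397 + y) = (1238 + 3236)/(-4397 - 511) = 4474/(-4908) = 4474*(-1/4908) = -2237/2454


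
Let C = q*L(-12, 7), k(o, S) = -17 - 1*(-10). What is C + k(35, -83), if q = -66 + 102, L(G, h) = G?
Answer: -439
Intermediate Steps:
q = 36
k(o, S) = -7 (k(o, S) = -17 + 10 = -7)
C = -432 (C = 36*(-12) = -432)
C + k(35, -83) = -432 - 7 = -439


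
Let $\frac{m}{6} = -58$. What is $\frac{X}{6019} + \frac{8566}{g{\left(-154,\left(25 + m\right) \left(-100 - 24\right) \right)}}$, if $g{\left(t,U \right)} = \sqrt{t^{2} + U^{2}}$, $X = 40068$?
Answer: $\frac{40068}{6019} + \frac{4283 \sqrt{401046605}}{401046605} \approx 6.8708$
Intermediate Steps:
$m = -348$ ($m = 6 \left(-58\right) = -348$)
$g{\left(t,U \right)} = \sqrt{U^{2} + t^{2}}$
$\frac{X}{6019} + \frac{8566}{g{\left(-154,\left(25 + m\right) \left(-100 - 24\right) \right)}} = \frac{40068}{6019} + \frac{8566}{\sqrt{\left(\left(25 - 348\right) \left(-100 - 24\right)\right)^{2} + \left(-154\right)^{2}}} = 40068 \cdot \frac{1}{6019} + \frac{8566}{\sqrt{\left(\left(-323\right) \left(-124\right)\right)^{2} + 23716}} = \frac{40068}{6019} + \frac{8566}{\sqrt{40052^{2} + 23716}} = \frac{40068}{6019} + \frac{8566}{\sqrt{1604162704 + 23716}} = \frac{40068}{6019} + \frac{8566}{\sqrt{1604186420}} = \frac{40068}{6019} + \frac{8566}{2 \sqrt{401046605}} = \frac{40068}{6019} + 8566 \frac{\sqrt{401046605}}{802093210} = \frac{40068}{6019} + \frac{4283 \sqrt{401046605}}{401046605}$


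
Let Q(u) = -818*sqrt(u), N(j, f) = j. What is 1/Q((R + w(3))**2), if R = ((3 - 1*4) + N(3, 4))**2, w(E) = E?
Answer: -1/5726 ≈ -0.00017464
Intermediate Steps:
R = 4 (R = ((3 - 1*4) + 3)**2 = ((3 - 4) + 3)**2 = (-1 + 3)**2 = 2**2 = 4)
1/Q((R + w(3))**2) = 1/(-818*sqrt((4 + 3)**2)) = 1/(-818*sqrt(7**2)) = 1/(-818*sqrt(49)) = 1/(-818*7) = 1/(-5726) = -1/5726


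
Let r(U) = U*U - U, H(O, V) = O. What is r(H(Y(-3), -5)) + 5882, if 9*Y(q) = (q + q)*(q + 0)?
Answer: 5884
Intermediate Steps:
Y(q) = 2*q²/9 (Y(q) = ((q + q)*(q + 0))/9 = ((2*q)*q)/9 = (2*q²)/9 = 2*q²/9)
r(U) = U² - U
r(H(Y(-3), -5)) + 5882 = ((2/9)*(-3)²)*(-1 + (2/9)*(-3)²) + 5882 = ((2/9)*9)*(-1 + (2/9)*9) + 5882 = 2*(-1 + 2) + 5882 = 2*1 + 5882 = 2 + 5882 = 5884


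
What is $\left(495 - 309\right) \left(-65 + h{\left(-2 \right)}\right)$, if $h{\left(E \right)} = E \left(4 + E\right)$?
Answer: $-12834$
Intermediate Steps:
$\left(495 - 309\right) \left(-65 + h{\left(-2 \right)}\right) = \left(495 - 309\right) \left(-65 - 2 \left(4 - 2\right)\right) = \left(495 - 309\right) \left(-65 - 4\right) = 186 \left(-65 - 4\right) = 186 \left(-69\right) = -12834$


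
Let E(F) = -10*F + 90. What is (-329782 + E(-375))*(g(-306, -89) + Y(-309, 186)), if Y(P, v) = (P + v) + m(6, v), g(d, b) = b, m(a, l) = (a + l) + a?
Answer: 4563188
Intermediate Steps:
m(a, l) = l + 2*a
Y(P, v) = 12 + P + 2*v (Y(P, v) = (P + v) + (v + 2*6) = (P + v) + (v + 12) = (P + v) + (12 + v) = 12 + P + 2*v)
E(F) = 90 - 10*F
(-329782 + E(-375))*(g(-306, -89) + Y(-309, 186)) = (-329782 + (90 - 10*(-375)))*(-89 + (12 - 309 + 2*186)) = (-329782 + (90 + 3750))*(-89 + (12 - 309 + 372)) = (-329782 + 3840)*(-89 + 75) = -325942*(-14) = 4563188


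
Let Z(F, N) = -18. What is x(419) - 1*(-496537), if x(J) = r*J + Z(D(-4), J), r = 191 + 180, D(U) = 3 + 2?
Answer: 651968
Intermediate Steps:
D(U) = 5
r = 371
x(J) = -18 + 371*J (x(J) = 371*J - 18 = -18 + 371*J)
x(419) - 1*(-496537) = (-18 + 371*419) - 1*(-496537) = (-18 + 155449) + 496537 = 155431 + 496537 = 651968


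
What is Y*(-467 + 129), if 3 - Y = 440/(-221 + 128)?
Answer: -243022/93 ≈ -2613.1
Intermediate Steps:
Y = 719/93 (Y = 3 - 440/(-221 + 128) = 3 - 440/(-93) = 3 - 440*(-1)/93 = 3 - 1*(-440/93) = 3 + 440/93 = 719/93 ≈ 7.7312)
Y*(-467 + 129) = 719*(-467 + 129)/93 = (719/93)*(-338) = -243022/93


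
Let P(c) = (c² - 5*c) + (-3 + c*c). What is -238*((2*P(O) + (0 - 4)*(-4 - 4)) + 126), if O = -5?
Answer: -71876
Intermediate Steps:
P(c) = -3 - 5*c + 2*c² (P(c) = (c² - 5*c) + (-3 + c²) = -3 - 5*c + 2*c²)
-238*((2*P(O) + (0 - 4)*(-4 - 4)) + 126) = -238*((2*(-3 - 5*(-5) + 2*(-5)²) + (0 - 4)*(-4 - 4)) + 126) = -238*((2*(-3 + 25 + 2*25) - 4*(-8)) + 126) = -238*((2*(-3 + 25 + 50) + 32) + 126) = -238*((2*72 + 32) + 126) = -238*((144 + 32) + 126) = -238*(176 + 126) = -238*302 = -71876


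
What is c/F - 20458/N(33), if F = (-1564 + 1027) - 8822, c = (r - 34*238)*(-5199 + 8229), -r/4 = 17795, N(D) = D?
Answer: 7734940858/308847 ≈ 25045.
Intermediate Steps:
r = -71180 (r = -4*17795 = -71180)
c = -240194160 (c = (-71180 - 34*238)*(-5199 + 8229) = (-71180 - 8092)*3030 = -79272*3030 = -240194160)
F = -9359 (F = -537 - 8822 = -9359)
c/F - 20458/N(33) = -240194160/(-9359) - 20458/33 = -240194160*(-1/9359) - 20458*1/33 = 240194160/9359 - 20458/33 = 7734940858/308847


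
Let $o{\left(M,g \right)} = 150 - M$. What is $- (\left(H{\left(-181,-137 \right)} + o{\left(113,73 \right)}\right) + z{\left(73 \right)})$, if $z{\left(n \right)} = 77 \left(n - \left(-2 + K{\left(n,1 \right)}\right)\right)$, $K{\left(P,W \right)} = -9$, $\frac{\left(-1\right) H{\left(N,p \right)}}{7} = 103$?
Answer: $-5784$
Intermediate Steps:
$H{\left(N,p \right)} = -721$ ($H{\left(N,p \right)} = \left(-7\right) 103 = -721$)
$z{\left(n \right)} = 847 + 77 n$ ($z{\left(n \right)} = 77 \left(n + \left(2 - -9\right)\right) = 77 \left(n + \left(2 + 9\right)\right) = 77 \left(n + 11\right) = 77 \left(11 + n\right) = 847 + 77 n$)
$- (\left(H{\left(-181,-137 \right)} + o{\left(113,73 \right)}\right) + z{\left(73 \right)}) = - (\left(-721 + \left(150 - 113\right)\right) + \left(847 + 77 \cdot 73\right)) = - (\left(-721 + \left(150 - 113\right)\right) + \left(847 + 5621\right)) = - (\left(-721 + 37\right) + 6468) = - (-684 + 6468) = \left(-1\right) 5784 = -5784$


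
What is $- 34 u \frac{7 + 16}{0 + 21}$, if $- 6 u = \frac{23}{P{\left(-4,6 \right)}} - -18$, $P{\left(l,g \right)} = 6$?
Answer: $\frac{51221}{378} \approx 135.51$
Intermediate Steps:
$u = - \frac{131}{36}$ ($u = - \frac{\frac{23}{6} - -18}{6} = - \frac{23 \cdot \frac{1}{6} + 18}{6} = - \frac{\frac{23}{6} + 18}{6} = \left(- \frac{1}{6}\right) \frac{131}{6} = - \frac{131}{36} \approx -3.6389$)
$- 34 u \frac{7 + 16}{0 + 21} = \left(-34\right) \left(- \frac{131}{36}\right) \frac{7 + 16}{0 + 21} = \frac{2227 \cdot \frac{23}{21}}{18} = \frac{2227 \cdot 23 \cdot \frac{1}{21}}{18} = \frac{2227}{18} \cdot \frac{23}{21} = \frac{51221}{378}$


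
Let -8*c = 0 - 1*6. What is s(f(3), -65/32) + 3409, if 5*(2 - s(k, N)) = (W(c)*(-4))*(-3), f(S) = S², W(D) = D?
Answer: 17046/5 ≈ 3409.2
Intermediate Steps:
c = ¾ (c = -(0 - 1*6)/8 = -(0 - 6)/8 = -⅛*(-6) = ¾ ≈ 0.75000)
s(k, N) = ⅕ (s(k, N) = 2 - (¾)*(-4)*(-3)/5 = 2 - (-3)*(-3)/5 = 2 - ⅕*9 = 2 - 9/5 = ⅕)
s(f(3), -65/32) + 3409 = ⅕ + 3409 = 17046/5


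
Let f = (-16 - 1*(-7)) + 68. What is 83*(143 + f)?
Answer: 16766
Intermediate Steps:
f = 59 (f = (-16 + 7) + 68 = -9 + 68 = 59)
83*(143 + f) = 83*(143 + 59) = 83*202 = 16766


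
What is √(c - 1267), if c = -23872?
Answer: I*√25139 ≈ 158.55*I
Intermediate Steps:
√(c - 1267) = √(-23872 - 1267) = √(-25139) = I*√25139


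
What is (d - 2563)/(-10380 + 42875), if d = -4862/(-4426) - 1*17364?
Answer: -8819204/14382287 ≈ -0.61320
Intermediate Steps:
d = -38424101/2213 (d = -4862*(-1/4426) - 17364 = 2431/2213 - 17364 = -38424101/2213 ≈ -17363.)
(d - 2563)/(-10380 + 42875) = (-38424101/2213 - 2563)/(-10380 + 42875) = -44096020/2213/32495 = -44096020/2213*1/32495 = -8819204/14382287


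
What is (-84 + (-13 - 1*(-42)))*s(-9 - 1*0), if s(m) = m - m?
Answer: 0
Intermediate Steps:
s(m) = 0
(-84 + (-13 - 1*(-42)))*s(-9 - 1*0) = (-84 + (-13 - 1*(-42)))*0 = (-84 + (-13 + 42))*0 = (-84 + 29)*0 = -55*0 = 0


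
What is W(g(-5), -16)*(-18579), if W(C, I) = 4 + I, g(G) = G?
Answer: 222948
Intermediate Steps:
W(g(-5), -16)*(-18579) = (4 - 16)*(-18579) = -12*(-18579) = 222948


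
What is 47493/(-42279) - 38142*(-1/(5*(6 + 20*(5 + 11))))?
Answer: 1569726/70465 ≈ 22.277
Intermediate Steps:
47493/(-42279) - 38142*(-1/(5*(6 + 20*(5 + 11)))) = 47493*(-1/42279) - 38142*(-1/(5*(6 + 20*16))) = -15831/14093 - 38142*(-1/(5*(6 + 320))) = -15831/14093 - 38142/(326*(-5)) = -15831/14093 - 38142/(-1630) = -15831/14093 - 38142*(-1/1630) = -15831/14093 + 117/5 = 1569726/70465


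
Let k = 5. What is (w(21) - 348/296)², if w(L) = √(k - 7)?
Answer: (-87 + 74*I*√2)²/5476 ≈ -0.61779 - 3.3253*I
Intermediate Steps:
w(L) = I*√2 (w(L) = √(5 - 7) = √(-2) = I*√2)
(w(21) - 348/296)² = (I*√2 - 348/296)² = (I*√2 - 348*1/296)² = (I*√2 - 87/74)² = (-87/74 + I*√2)²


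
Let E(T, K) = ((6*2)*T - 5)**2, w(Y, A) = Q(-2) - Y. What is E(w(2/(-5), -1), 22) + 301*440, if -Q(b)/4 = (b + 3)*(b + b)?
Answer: 4230681/25 ≈ 1.6923e+5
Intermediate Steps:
Q(b) = -8*b*(3 + b) (Q(b) = -4*(b + 3)*(b + b) = -4*(3 + b)*2*b = -8*b*(3 + b))
w(Y, A) = 16 - Y (w(Y, A) = -8*(-2)*(3 - 2) - Y = -8*(-2)*1 - Y = 16 - Y)
E(T, K) = (-5 + 12*T)**2 (E(T, K) = (12*T - 5)**2 = (-5 + 12*T)**2)
E(w(2/(-5), -1), 22) + 301*440 = (-5 + 12*(16 - 2/(-5)))**2 + 301*440 = (-5 + 12*(16 - 2*(-1)/5))**2 + 132440 = (-5 + 12*(16 - 1*(-2/5)))**2 + 132440 = (-5 + 12*(16 + 2/5))**2 + 132440 = (-5 + 12*(82/5))**2 + 132440 = (-5 + 984/5)**2 + 132440 = (959/5)**2 + 132440 = 919681/25 + 132440 = 4230681/25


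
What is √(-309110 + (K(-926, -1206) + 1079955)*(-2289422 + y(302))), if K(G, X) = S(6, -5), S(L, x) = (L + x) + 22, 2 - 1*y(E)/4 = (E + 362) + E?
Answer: I*√2476690096994 ≈ 1.5738e+6*I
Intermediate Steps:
y(E) = -1440 - 8*E (y(E) = 8 - 4*((E + 362) + E) = 8 - 4*((362 + E) + E) = 8 - 4*(362 + 2*E) = 8 + (-1448 - 8*E) = -1440 - 8*E)
S(L, x) = 22 + L + x
K(G, X) = 23 (K(G, X) = 22 + 6 - 5 = 23)
√(-309110 + (K(-926, -1206) + 1079955)*(-2289422 + y(302))) = √(-309110 + (23 + 1079955)*(-2289422 + (-1440 - 8*302))) = √(-309110 + 1079978*(-2289422 + (-1440 - 2416))) = √(-309110 + 1079978*(-2289422 - 3856)) = √(-309110 + 1079978*(-2293278)) = √(-309110 - 2476689787884) = √(-2476690096994) = I*√2476690096994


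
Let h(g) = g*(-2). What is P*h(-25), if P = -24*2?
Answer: -2400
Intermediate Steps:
P = -48
h(g) = -2*g
P*h(-25) = -(-96)*(-25) = -48*50 = -2400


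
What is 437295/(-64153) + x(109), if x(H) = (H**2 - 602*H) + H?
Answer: -3440834379/64153 ≈ -53635.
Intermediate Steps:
x(H) = H**2 - 601*H
437295/(-64153) + x(109) = 437295/(-64153) + 109*(-601 + 109) = 437295*(-1/64153) + 109*(-492) = -437295/64153 - 53628 = -3440834379/64153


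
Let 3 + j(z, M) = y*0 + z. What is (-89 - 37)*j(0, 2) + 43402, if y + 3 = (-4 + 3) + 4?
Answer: 43780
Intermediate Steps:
y = 0 (y = -3 + ((-4 + 3) + 4) = -3 + (-1 + 4) = -3 + 3 = 0)
j(z, M) = -3 + z (j(z, M) = -3 + (0*0 + z) = -3 + (0 + z) = -3 + z)
(-89 - 37)*j(0, 2) + 43402 = (-89 - 37)*(-3 + 0) + 43402 = -126*(-3) + 43402 = 378 + 43402 = 43780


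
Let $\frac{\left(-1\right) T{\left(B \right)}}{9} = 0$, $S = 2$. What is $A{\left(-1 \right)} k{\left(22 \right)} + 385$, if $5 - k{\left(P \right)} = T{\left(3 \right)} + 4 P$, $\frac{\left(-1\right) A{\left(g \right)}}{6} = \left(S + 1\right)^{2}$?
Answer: $4867$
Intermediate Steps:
$T{\left(B \right)} = 0$ ($T{\left(B \right)} = \left(-9\right) 0 = 0$)
$A{\left(g \right)} = -54$ ($A{\left(g \right)} = - 6 \left(2 + 1\right)^{2} = - 6 \cdot 3^{2} = \left(-6\right) 9 = -54$)
$k{\left(P \right)} = 5 - 4 P$ ($k{\left(P \right)} = 5 - \left(0 + 4 P\right) = 5 - 4 P$)
$A{\left(-1 \right)} k{\left(22 \right)} + 385 = - 54 \left(5 - 88\right) + 385 = \left(-54\right) \left(-83\right) + 385 = 4482 + 385 = 4867$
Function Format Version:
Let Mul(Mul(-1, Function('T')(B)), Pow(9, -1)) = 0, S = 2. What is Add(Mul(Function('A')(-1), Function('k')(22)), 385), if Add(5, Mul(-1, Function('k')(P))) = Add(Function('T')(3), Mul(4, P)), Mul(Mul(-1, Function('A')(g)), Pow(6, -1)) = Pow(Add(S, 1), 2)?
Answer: 4867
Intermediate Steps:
Function('T')(B) = 0 (Function('T')(B) = Mul(-9, 0) = 0)
Function('A')(g) = -54 (Function('A')(g) = Mul(-6, Pow(Add(2, 1), 2)) = Mul(-6, Pow(3, 2)) = Mul(-6, 9) = -54)
Function('k')(P) = Add(5, Mul(-4, P)) (Function('k')(P) = Add(5, Mul(-1, Add(0, Mul(4, P)))) = Add(5, Mul(-1, Mul(4, P))) = Add(5, Mul(-4, P)))
Add(Mul(Function('A')(-1), Function('k')(22)), 385) = Add(Mul(-54, Add(5, Mul(-4, 22))), 385) = Add(Mul(-54, Add(5, -88)), 385) = Add(Mul(-54, -83), 385) = Add(4482, 385) = 4867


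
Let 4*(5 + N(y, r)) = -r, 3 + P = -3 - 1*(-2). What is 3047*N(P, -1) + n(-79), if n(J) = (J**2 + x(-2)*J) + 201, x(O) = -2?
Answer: -31493/4 ≈ -7873.3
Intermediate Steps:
P = -4 (P = -3 + (-3 - 1*(-2)) = -3 + (-3 + 2) = -3 - 1 = -4)
N(y, r) = -5 - r/4 (N(y, r) = -5 + (-r)/4 = -5 - r/4)
n(J) = 201 + J**2 - 2*J (n(J) = (J**2 - 2*J) + 201 = 201 + J**2 - 2*J)
3047*N(P, -1) + n(-79) = 3047*(-5 - 1/4*(-1)) + (201 + (-79)**2 - 2*(-79)) = 3047*(-5 + 1/4) + (201 + 6241 + 158) = 3047*(-19/4) + 6600 = -57893/4 + 6600 = -31493/4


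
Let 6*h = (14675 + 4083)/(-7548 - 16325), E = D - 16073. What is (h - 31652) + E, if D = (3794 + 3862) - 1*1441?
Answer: -2972914069/71619 ≈ -41510.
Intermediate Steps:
D = 6215 (D = 7656 - 1441 = 6215)
E = -9858 (E = 6215 - 16073 = -9858)
h = -9379/71619 (h = ((14675 + 4083)/(-7548 - 16325))/6 = (18758/(-23873))/6 = (18758*(-1/23873))/6 = (⅙)*(-18758/23873) = -9379/71619 ≈ -0.13096)
(h - 31652) + E = (-9379/71619 - 31652) - 9858 = -2266893967/71619 - 9858 = -2972914069/71619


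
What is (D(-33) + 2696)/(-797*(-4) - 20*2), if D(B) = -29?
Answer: 2667/3148 ≈ 0.84720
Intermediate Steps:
(D(-33) + 2696)/(-797*(-4) - 20*2) = (-29 + 2696)/(-797*(-4) - 20*2) = 2667/(3188 - 40) = 2667/3148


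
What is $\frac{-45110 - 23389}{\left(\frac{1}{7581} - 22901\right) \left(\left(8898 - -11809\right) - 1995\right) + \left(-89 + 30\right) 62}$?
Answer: $\frac{519290919}{3248664457058} \approx 0.00015985$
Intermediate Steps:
$\frac{-45110 - 23389}{\left(\frac{1}{7581} - 22901\right) \left(\left(8898 - -11809\right) - 1995\right) + \left(-89 + 30\right) 62} = - \frac{68499}{\left(\frac{1}{7581} - 22901\right) \left(\left(8898 + 11809\right) - 1995\right) - 3658} = - \frac{68499}{- \frac{173612480 \left(20707 - 1995\right)}{7581} - 3658} = - \frac{68499}{\left(- \frac{173612480}{7581}\right) 18712 - 3658} = - \frac{68499}{- \frac{3248636725760}{7581} - 3658} = - \frac{68499}{- \frac{3248664457058}{7581}} = \left(-68499\right) \left(- \frac{7581}{3248664457058}\right) = \frac{519290919}{3248664457058}$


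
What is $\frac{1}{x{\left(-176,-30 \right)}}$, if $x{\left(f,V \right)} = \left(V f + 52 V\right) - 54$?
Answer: $\frac{1}{3666} \approx 0.00027278$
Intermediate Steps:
$x{\left(f,V \right)} = -54 + 52 V + V f$ ($x{\left(f,V \right)} = \left(52 V + V f\right) - 54 = -54 + 52 V + V f$)
$\frac{1}{x{\left(-176,-30 \right)}} = \frac{1}{-54 + 52 \left(-30\right) - -5280} = \frac{1}{-54 - 1560 + 5280} = \frac{1}{3666}$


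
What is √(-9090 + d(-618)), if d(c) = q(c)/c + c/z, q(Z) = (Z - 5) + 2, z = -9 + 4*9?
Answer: I*√3480047198/618 ≈ 95.456*I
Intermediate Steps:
z = 27 (z = -9 + 36 = 27)
q(Z) = -3 + Z (q(Z) = (-5 + Z) + 2 = -3 + Z)
d(c) = c/27 + (-3 + c)/c (d(c) = (-3 + c)/c + c/27 = c/27 + (-3 + c)/c)
√(-9090 + d(-618)) = √(-9090 + (1 - 3/(-618) + (1/27)*(-618))) = √(-9090 + (1 - 3*(-1/618) - 206/9)) = √(-9090 + (1 + 1/206 - 206/9)) = √(-9090 - 40573/1854) = √(-16893433/1854) = I*√3480047198/618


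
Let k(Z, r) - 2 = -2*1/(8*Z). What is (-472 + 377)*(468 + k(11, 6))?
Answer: -1964505/44 ≈ -44648.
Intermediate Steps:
k(Z, r) = 2 - 1/(4*Z) (k(Z, r) = 2 - 2*1/(8*Z) = 2 - 1/(4*Z))
(-472 + 377)*(468 + k(11, 6)) = (-472 + 377)*(468 + (2 - ¼/11)) = -95*(468 + (2 - ¼*1/11)) = -95*(468 + (2 - 1/44)) = -95*(468 + 87/44) = -95*20679/44 = -1964505/44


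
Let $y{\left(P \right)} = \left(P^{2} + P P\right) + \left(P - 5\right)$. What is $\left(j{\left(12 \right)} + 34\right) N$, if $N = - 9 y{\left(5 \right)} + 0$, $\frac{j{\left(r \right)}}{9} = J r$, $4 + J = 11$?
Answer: $-355500$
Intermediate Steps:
$J = 7$ ($J = -4 + 11 = 7$)
$j{\left(r \right)} = 63 r$ ($j{\left(r \right)} = 9 \cdot 7 r = 63 r$)
$y{\left(P \right)} = -5 + P + 2 P^{2}$ ($y{\left(P \right)} = \left(P^{2} + P^{2}\right) + \left(-5 + P\right) = 2 P^{2} + \left(-5 + P\right) = -5 + P + 2 P^{2}$)
$N = -450$ ($N = - 9 \left(-5 + 5 + 2 \cdot 5^{2}\right) + 0 = - 9 \left(-5 + 5 + 2 \cdot 25\right) + 0 = - 9 \left(-5 + 5 + 50\right) + 0 = \left(-9\right) 50 + 0 = -450 + 0 = -450$)
$\left(j{\left(12 \right)} + 34\right) N = \left(63 \cdot 12 + 34\right) \left(-450\right) = \left(756 + 34\right) \left(-450\right) = 790 \left(-450\right) = -355500$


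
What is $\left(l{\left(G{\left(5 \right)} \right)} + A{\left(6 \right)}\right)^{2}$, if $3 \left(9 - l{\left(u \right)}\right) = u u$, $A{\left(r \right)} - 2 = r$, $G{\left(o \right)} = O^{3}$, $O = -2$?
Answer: $\frac{169}{9} \approx 18.778$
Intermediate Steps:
$G{\left(o \right)} = -8$ ($G{\left(o \right)} = \left(-2\right)^{3} = -8$)
$A{\left(r \right)} = 2 + r$
$l{\left(u \right)} = 9 - \frac{u^{2}}{3}$ ($l{\left(u \right)} = 9 - \frac{u u}{3} = 9 - \frac{u^{2}}{3}$)
$\left(l{\left(G{\left(5 \right)} \right)} + A{\left(6 \right)}\right)^{2} = \left(\left(9 - \frac{\left(-8\right)^{2}}{3}\right) + \left(2 + 6\right)\right)^{2} = \left(\left(9 - \frac{64}{3}\right) + 8\right)^{2} = \left(- \frac{37}{3} + 8\right)^{2} = \left(- \frac{13}{3}\right)^{2} = \frac{169}{9}$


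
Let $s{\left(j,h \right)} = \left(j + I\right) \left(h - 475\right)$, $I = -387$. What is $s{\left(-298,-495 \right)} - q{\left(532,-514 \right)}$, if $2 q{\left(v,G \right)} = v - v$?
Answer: $664450$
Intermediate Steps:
$q{\left(v,G \right)} = 0$ ($q{\left(v,G \right)} = \frac{v - v}{2} = \frac{1}{2} \cdot 0 = 0$)
$s{\left(j,h \right)} = \left(-475 + h\right) \left(-387 + j\right)$ ($s{\left(j,h \right)} = \left(j - 387\right) \left(h - 475\right) = \left(-387 + j\right) \left(-475 + h\right) = \left(-475 + h\right) \left(-387 + j\right)$)
$s{\left(-298,-495 \right)} - q{\left(532,-514 \right)} = \left(183825 - -141550 - -191565 - -147510\right) - 0 = \left(183825 + 141550 + 191565 + 147510\right) + 0 = 664450 + 0 = 664450$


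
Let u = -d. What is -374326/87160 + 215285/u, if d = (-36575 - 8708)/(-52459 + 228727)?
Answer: 236251300819753/281919020 ≈ 8.3801e+5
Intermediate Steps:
d = -45283/176268 ≈ -0.25690
u = 45283/176268 (u = -1*(-45283/176268) = 45283/176268 ≈ 0.25690)
-374326/87160 + 215285/u = -374326/87160 + 215285/(45283/176268) = -374326*1/87160 + 215285*(176268/45283) = -187163/43580 + 5421122340/6469 = 236251300819753/281919020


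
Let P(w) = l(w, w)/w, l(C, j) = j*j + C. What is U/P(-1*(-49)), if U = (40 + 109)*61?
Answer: 9089/50 ≈ 181.78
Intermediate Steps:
U = 9089 (U = 149*61 = 9089)
l(C, j) = C + j² (l(C, j) = j² + C = C + j²)
P(w) = (w + w²)/w
U/P(-1*(-49)) = 9089/(1 - 1*(-49)) = 9089/(1 + 49) = 9089/50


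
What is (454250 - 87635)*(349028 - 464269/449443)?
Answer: 57510061783598025/449443 ≈ 1.2796e+11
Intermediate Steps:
(454250 - 87635)*(349028 - 464269/449443) = 366615*(349028 - 464269*1/449443) = 366615*(349028 - 464269/449443) = 366615*(156867727135/449443) = 57510061783598025/449443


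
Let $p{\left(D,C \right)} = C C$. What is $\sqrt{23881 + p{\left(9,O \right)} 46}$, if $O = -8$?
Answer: $5 \sqrt{1073} \approx 163.78$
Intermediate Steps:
$p{\left(D,C \right)} = C^{2}$
$\sqrt{23881 + p{\left(9,O \right)} 46} = \sqrt{23881 + \left(-8\right)^{2} \cdot 46} = \sqrt{23881 + 64 \cdot 46} = \sqrt{23881 + 2944} = \sqrt{26825} = 5 \sqrt{1073}$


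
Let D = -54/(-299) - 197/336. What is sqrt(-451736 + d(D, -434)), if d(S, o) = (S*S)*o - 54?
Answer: I*sqrt(4560644383078994)/100464 ≈ 672.21*I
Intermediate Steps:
D = -40759/100464 (D = -54*(-1/299) - 197*1/336 = 54/299 - 197/336 = -40759/100464 ≈ -0.40571)
d(S, o) = -54 + o*S**2 (d(S, o) = S**2*o - 54 = o*S**2 - 54 = -54 + o*S**2)
sqrt(-451736 + d(D, -434)) = sqrt(-451736 + (-54 - 434*(-40759/100464)**2)) = sqrt(-451736 + (-54 - 434*1661296081/10093015296)) = sqrt(-451736 + (-54 - 51500178511/720929664)) = sqrt(-451736 - 90430380367/720929664) = sqrt(-325760313077071/720929664) = I*sqrt(4560644383078994)/100464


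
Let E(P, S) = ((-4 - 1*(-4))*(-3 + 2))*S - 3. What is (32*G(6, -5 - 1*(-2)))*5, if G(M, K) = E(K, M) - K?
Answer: 0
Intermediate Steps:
E(P, S) = -3 (E(P, S) = ((-4 + 4)*(-1))*S - 3 = (0*(-1))*S - 3 = 0*S - 3 = 0 - 3 = -3)
G(M, K) = -3 - K
(32*G(6, -5 - 1*(-2)))*5 = (32*(-3 - (-5 - 1*(-2))))*5 = (32*(-3 - (-5 + 2)))*5 = (32*(-3 - 1*(-3)))*5 = (32*(-3 + 3))*5 = (32*0)*5 = 0*5 = 0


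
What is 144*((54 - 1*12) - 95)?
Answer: -7632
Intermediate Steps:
144*((54 - 1*12) - 95) = 144*((54 - 12) - 95) = 144*(42 - 95) = 144*(-53) = -7632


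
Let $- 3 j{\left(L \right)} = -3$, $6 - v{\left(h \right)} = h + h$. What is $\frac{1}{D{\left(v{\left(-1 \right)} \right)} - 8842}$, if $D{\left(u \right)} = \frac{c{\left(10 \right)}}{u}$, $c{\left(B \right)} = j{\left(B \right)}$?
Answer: $- \frac{8}{70735} \approx -0.0001131$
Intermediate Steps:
$v{\left(h \right)} = 6 - 2 h$ ($v{\left(h \right)} = 6 - \left(h + h\right) = 6 - 2 h$)
$j{\left(L \right)} = 1$ ($j{\left(L \right)} = \left(- \frac{1}{3}\right) \left(-3\right) = 1$)
$c{\left(B \right)} = 1$
$D{\left(u \right)} = \frac{1}{u}$ ($D{\left(u \right)} = 1 \frac{1}{u} = \frac{1}{u}$)
$\frac{1}{D{\left(v{\left(-1 \right)} \right)} - 8842} = \frac{1}{\frac{1}{6 - -2} - 8842} = \frac{1}{\frac{1}{6 + 2} - 8842} = \frac{1}{\frac{1}{8} - 8842} = \frac{1}{- \frac{70735}{8}} = - \frac{8}{70735}$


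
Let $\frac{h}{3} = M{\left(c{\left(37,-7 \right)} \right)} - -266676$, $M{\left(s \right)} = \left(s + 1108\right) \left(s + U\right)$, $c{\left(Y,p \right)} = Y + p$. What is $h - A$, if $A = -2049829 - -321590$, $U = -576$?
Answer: $664223$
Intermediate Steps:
$M{\left(s \right)} = \left(-576 + s\right) \left(1108 + s\right)$ ($M{\left(s \right)} = \left(s + 1108\right) \left(s - 576\right) = \left(1108 + s\right) \left(-576 + s\right) = \left(-576 + s\right) \left(1108 + s\right)$)
$h = -1064016$ ($h = 3 \left(\left(-638208 + \left(37 - 7\right)^{2} + 532 \left(37 - 7\right)\right) - -266676\right) = 3 \left(\left(-638208 + 30^{2} + 532 \cdot 30\right) + 266676\right) = 3 \left(\left(-638208 + 900 + 15960\right) + 266676\right) = 3 \left(-621348 + 266676\right) = 3 \left(-354672\right) = -1064016$)
$A = -1728239$ ($A = -2049829 + 321590 = -1728239$)
$h - A = -1064016 - -1728239 = -1064016 + 1728239 = 664223$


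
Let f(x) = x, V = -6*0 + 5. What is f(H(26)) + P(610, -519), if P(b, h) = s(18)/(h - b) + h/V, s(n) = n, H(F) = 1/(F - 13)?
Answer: -7612888/73385 ≈ -103.74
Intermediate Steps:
H(F) = 1/(-13 + F)
V = 5 (V = 0 + 5 = 5)
P(b, h) = 18/(h - b) + h/5
f(H(26)) + P(610, -519) = 1/(-13 + 26) + (-90 - 1*(-519)² + 610*(-519))/(5*(610 - 1*(-519))) = 1/13 + (-90 - 1*269361 - 316590)/(5*(610 + 519)) = 1/13 + (⅕)*(-90 - 269361 - 316590)/1129 = 1/13 + (⅕)*(1/1129)*(-586041) = 1/13 - 586041/5645 = -7612888/73385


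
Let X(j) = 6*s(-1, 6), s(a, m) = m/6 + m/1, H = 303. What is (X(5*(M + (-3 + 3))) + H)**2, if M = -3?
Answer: 119025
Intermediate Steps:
s(a, m) = 7*m/6 (s(a, m) = m*(1/6) + m*1 = m/6 + m = 7*m/6)
X(j) = 42 (X(j) = 6*((7/6)*6) = 6*7 = 42)
(X(5*(M + (-3 + 3))) + H)**2 = (42 + 303)**2 = 345**2 = 119025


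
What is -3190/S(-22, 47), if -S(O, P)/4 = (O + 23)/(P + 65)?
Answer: 89320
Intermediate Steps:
S(O, P) = -4*(23 + O)/(65 + P) (S(O, P) = -4*(O + 23)/(P + 65) = -4*(23 + O)/(65 + P))
-3190/S(-22, 47) = -3190*(65 + 47)/(4*(-23 - 1*(-22))) = -3190*28/(-23 + 22) = -3190/(4*(1/112)*(-1)) = -3190/(-1/28) = -3190*(-28) = 89320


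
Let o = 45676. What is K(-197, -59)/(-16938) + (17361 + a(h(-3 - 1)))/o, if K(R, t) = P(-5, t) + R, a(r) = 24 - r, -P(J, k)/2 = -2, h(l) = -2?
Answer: 151658237/386830044 ≈ 0.39205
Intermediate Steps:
P(J, k) = 4 (P(J, k) = -2*(-2) = 4)
K(R, t) = 4 + R
K(-197, -59)/(-16938) + (17361 + a(h(-3 - 1)))/o = (4 - 197)/(-16938) + (17361 + (24 - 1*(-2)))/45676 = -193*(-1/16938) + (17361 + (24 + 2))*(1/45676) = 193/16938 + (17361 + 26)*(1/45676) = 193/16938 + 17387*(1/45676) = 193/16938 + 17387/45676 = 151658237/386830044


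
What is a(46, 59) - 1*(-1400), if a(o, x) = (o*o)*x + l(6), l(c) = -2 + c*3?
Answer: 126260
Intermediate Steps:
l(c) = -2 + 3*c
a(o, x) = 16 + x*o² (a(o, x) = (o*o)*x + (-2 + 3*6) = o²*x + (-2 + 18) = x*o² + 16 = 16 + x*o²)
a(46, 59) - 1*(-1400) = (16 + 59*46²) - 1*(-1400) = (16 + 59*2116) + 1400 = (16 + 124844) + 1400 = 124860 + 1400 = 126260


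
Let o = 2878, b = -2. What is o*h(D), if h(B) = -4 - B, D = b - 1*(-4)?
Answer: -17268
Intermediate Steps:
D = 2 (D = -2 - 1*(-4) = -2 + 4 = 2)
o*h(D) = 2878*(-4 - 1*2) = 2878*(-4 - 2) = 2878*(-6) = -17268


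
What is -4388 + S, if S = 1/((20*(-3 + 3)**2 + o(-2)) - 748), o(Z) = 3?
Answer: -3269061/745 ≈ -4388.0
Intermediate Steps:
S = -1/745 (S = 1/((20*(-3 + 3)**2 + 3) - 748) = 1/((20*0**2 + 3) - 748) = 1/((20*0 + 3) - 748) = 1/((0 + 3) - 748) = 1/(3 - 748) = 1/(-745) = -1/745 ≈ -0.0013423)
-4388 + S = -4388 - 1/745 = -3269061/745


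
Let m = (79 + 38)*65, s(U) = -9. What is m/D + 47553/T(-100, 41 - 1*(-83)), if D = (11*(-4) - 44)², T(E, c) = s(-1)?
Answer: -122727329/23232 ≈ -5282.7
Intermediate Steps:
T(E, c) = -9
m = 7605 (m = 117*65 = 7605)
D = 7744 (D = (-44 - 44)² = (-88)² = 7744)
m/D + 47553/T(-100, 41 - 1*(-83)) = 7605/7744 + 47553/(-9) = 7605*(1/7744) + 47553*(-⅑) = 7605/7744 - 15851/3 = -122727329/23232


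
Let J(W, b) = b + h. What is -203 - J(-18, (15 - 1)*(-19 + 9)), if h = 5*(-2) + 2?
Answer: -55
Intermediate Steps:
h = -8 (h = -10 + 2 = -8)
J(W, b) = -8 + b (J(W, b) = b - 8 = -8 + b)
-203 - J(-18, (15 - 1)*(-19 + 9)) = -203 - (-8 + (15 - 1)*(-19 + 9)) = -203 - (-8 + 14*(-10)) = -203 - (-8 - 140) = -203 - 1*(-148) = -203 + 148 = -55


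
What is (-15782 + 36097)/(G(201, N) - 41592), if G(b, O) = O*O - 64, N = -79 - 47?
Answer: -4063/5156 ≈ -0.78801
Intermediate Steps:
N = -126
G(b, O) = -64 + O² (G(b, O) = O² - 64 = -64 + O²)
(-15782 + 36097)/(G(201, N) - 41592) = (-15782 + 36097)/((-64 + (-126)²) - 41592) = 20315/((-64 + 15876) - 41592) = 20315/(15812 - 41592) = 20315/(-25780) = 20315*(-1/25780) = -4063/5156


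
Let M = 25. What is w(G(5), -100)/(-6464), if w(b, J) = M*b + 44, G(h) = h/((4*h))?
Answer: -201/25856 ≈ -0.0077738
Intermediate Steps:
G(h) = ¼ (G(h) = h*(1/(4*h)) = ¼)
w(b, J) = 44 + 25*b (w(b, J) = 25*b + 44 = 44 + 25*b)
w(G(5), -100)/(-6464) = (44 + 25*(¼))/(-6464) = (44 + 25/4)*(-1/6464) = (201/4)*(-1/6464) = -201/25856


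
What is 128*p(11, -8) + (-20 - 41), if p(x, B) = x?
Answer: 1347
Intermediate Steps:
128*p(11, -8) + (-20 - 41) = 128*11 + (-20 - 41) = 1408 - 61 = 1347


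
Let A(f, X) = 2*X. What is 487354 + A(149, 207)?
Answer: 487768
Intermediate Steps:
487354 + A(149, 207) = 487354 + 2*207 = 487354 + 414 = 487768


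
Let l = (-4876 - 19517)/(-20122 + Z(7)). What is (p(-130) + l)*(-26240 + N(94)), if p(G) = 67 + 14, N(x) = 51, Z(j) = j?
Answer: -14436319604/6705 ≈ -2.1531e+6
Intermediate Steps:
p(G) = 81
l = 8131/6705 (l = (-4876 - 19517)/(-20122 + 7) = -24393/(-20115) = -24393*(-1/20115) = 8131/6705 ≈ 1.2127)
(p(-130) + l)*(-26240 + N(94)) = (81 + 8131/6705)*(-26240 + 51) = (551236/6705)*(-26189) = -14436319604/6705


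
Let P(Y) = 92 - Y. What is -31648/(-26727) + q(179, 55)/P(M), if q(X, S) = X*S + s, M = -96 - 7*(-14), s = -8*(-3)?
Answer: 88872361/801810 ≈ 110.84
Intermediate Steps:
s = 24
M = 2 (M = -96 + 98 = 2)
q(X, S) = 24 + S*X (q(X, S) = X*S + 24 = S*X + 24 = 24 + S*X)
-31648/(-26727) + q(179, 55)/P(M) = -31648/(-26727) + (24 + 55*179)/(92 - 1*2) = -31648*(-1/26727) + (24 + 9845)/(92 - 2) = 31648/26727 + 9869/90 = 88872361/801810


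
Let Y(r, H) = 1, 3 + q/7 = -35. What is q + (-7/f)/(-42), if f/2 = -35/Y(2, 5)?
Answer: -111721/420 ≈ -266.00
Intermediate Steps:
q = -266 (q = -21 + 7*(-35) = -21 - 245 = -266)
f = -70 (f = 2*(-35/1) = 2*(-35*1) = 2*(-35) = -70)
q + (-7/f)/(-42) = -266 + (-7/(-70))/(-42) = -266 - (-1)*(-1)/(6*70) = -266 - 1/42*⅒ = -266 - 1/420 = -111721/420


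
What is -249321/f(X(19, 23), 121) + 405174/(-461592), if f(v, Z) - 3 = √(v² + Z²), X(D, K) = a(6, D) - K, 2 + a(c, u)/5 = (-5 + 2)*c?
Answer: 55532558947/2289573252 - 249321*√29770/29761 ≈ -1421.2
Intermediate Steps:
a(c, u) = -10 - 15*c (a(c, u) = -10 + 5*((-5 + 2)*c) = -10 + 5*(-3*c) = -10 - 15*c)
X(D, K) = -100 - K (X(D, K) = (-10 - 15*6) - K = (-10 - 90) - K = -100 - K)
f(v, Z) = 3 + √(Z² + v²) (f(v, Z) = 3 + √(v² + Z²) = 3 + √(Z² + v²))
-249321/f(X(19, 23), 121) + 405174/(-461592) = -249321/(3 + √(121² + (-100 - 1*23)²)) + 405174/(-461592) = -249321/(3 + √(14641 + (-100 - 23)²)) + 405174*(-1/461592) = -249321/(3 + √(14641 + (-123)²)) - 67529/76932 = -249321/(3 + √(14641 + 15129)) - 67529/76932 = -249321/(3 + √29770) - 67529/76932 = -67529/76932 - 249321/(3 + √29770)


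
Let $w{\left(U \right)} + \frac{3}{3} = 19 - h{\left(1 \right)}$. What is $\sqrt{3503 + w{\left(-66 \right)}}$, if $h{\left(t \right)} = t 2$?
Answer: $3 \sqrt{391} \approx 59.321$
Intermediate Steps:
$h{\left(t \right)} = 2 t$
$w{\left(U \right)} = 16$ ($w{\left(U \right)} = -1 + \left(19 - 2 \cdot 1\right) = -1 + \left(19 - 2\right) = -1 + 17 = 16$)
$\sqrt{3503 + w{\left(-66 \right)}} = \sqrt{3503 + 16} = \sqrt{3519} = 3 \sqrt{391}$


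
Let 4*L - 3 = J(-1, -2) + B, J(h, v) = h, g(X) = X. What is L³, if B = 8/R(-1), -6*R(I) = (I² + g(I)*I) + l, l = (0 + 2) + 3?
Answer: -4913/2744 ≈ -1.7905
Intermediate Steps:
l = 5 (l = 2 + 3 = 5)
R(I) = -⅚ - I²/3 (R(I) = -((I² + I*I) + 5)/6 = -((I² + I²) + 5)/6 = -(2*I² + 5)/6 = -(5 + 2*I²)/6 = -⅚ - I²/3)
B = -48/7 (B = 8/(-⅚ - ⅓*(-1)²) = 8/(-⅚ - ⅓*1) = 8/(-⅚ - ⅓) = 8/(-7/6) = 8*(-6/7) = -48/7 ≈ -6.8571)
L = -17/14 (L = ¾ + (-1 - 48/7)/4 = ¾ + (¼)*(-55/7) = ¾ - 55/28 = -17/14 ≈ -1.2143)
L³ = (-17/14)³ = -4913/2744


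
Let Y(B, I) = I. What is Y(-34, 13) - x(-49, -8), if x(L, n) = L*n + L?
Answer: -330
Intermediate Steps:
x(L, n) = L + L*n
Y(-34, 13) - x(-49, -8) = 13 - (-49)*(1 - 8) = 13 - (-49)*(-7) = 13 - 1*343 = 13 - 343 = -330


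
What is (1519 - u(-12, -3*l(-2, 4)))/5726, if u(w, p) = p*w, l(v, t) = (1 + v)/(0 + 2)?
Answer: 1537/5726 ≈ 0.26842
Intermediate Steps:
l(v, t) = ½ + v/2 (l(v, t) = (1 + v)/2 = (1 + v)*(½) = ½ + v/2)
(1519 - u(-12, -3*l(-2, 4)))/5726 = (1519 - (-3*(½ + (½)*(-2)))*(-12))/5726 = (1519 - (-3*(½ - 1))*(-12))*(1/5726) = (1519 - (-3*(-½))*(-12))*(1/5726) = (1519 - 3*(-12)/2)*(1/5726) = (1519 - 1*(-18))*(1/5726) = (1519 + 18)*(1/5726) = 1537*(1/5726) = 1537/5726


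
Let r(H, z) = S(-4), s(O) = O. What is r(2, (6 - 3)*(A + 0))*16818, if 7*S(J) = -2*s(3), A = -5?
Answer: -100908/7 ≈ -14415.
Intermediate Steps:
S(J) = -6/7 (S(J) = (-2*3)/7 = (⅐)*(-6) = -6/7)
r(H, z) = -6/7
r(2, (6 - 3)*(A + 0))*16818 = -6/7*16818 = -100908/7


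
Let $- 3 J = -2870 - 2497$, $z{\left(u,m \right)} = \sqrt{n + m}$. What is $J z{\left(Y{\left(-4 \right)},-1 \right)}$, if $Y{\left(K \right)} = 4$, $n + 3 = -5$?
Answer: $5367 i \approx 5367.0 i$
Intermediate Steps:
$n = -8$ ($n = -3 - 5 = -8$)
$z{\left(u,m \right)} = \sqrt{-8 + m}$
$J = 1789$ ($J = - \frac{-2870 - 2497}{3} = \left(- \frac{1}{3}\right) \left(-5367\right) = 1789$)
$J z{\left(Y{\left(-4 \right)},-1 \right)} = 1789 \sqrt{-8 - 1} = 1789 \sqrt{-9} = 1789 \cdot 3 i = 5367 i$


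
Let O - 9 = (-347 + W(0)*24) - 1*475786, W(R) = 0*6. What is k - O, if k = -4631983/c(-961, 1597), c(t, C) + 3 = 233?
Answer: 104876537/230 ≈ 4.5599e+5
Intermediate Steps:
c(t, C) = 230 (c(t, C) = -3 + 233 = 230)
W(R) = 0
k = -4631983/230 ≈ -20139.
O = -476124 (O = 9 + ((-347 + 0*24) - 1*475786) = 9 + ((-347 + 0) - 475786) = 9 + (-347 - 475786) = 9 - 476133 = -476124)
k - O = -4631983/230 - 1*(-476124) = -4631983/230 + 476124 = 104876537/230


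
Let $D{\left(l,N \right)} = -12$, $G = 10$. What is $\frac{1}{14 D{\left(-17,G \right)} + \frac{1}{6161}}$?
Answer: $- \frac{6161}{1035047} \approx -0.0059524$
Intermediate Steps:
$\frac{1}{14 D{\left(-17,G \right)} + \frac{1}{6161}} = \frac{1}{14 \left(-12\right) + \frac{1}{6161}} = \frac{1}{-168 + \frac{1}{6161}} = \frac{1}{- \frac{1035047}{6161}} = - \frac{6161}{1035047}$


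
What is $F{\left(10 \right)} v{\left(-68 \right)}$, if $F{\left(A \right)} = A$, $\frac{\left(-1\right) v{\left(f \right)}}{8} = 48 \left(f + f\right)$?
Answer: $522240$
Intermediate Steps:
$v{\left(f \right)} = - 768 f$ ($v{\left(f \right)} = - 8 \cdot 48 \left(f + f\right) = - 8 \cdot 48 \cdot 2 f = - 8 \cdot 96 f = - 768 f$)
$F{\left(10 \right)} v{\left(-68 \right)} = 10 \left(\left(-768\right) \left(-68\right)\right) = 10 \cdot 52224 = 522240$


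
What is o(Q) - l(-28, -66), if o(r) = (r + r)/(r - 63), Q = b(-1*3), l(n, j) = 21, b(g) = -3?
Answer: -230/11 ≈ -20.909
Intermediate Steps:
Q = -3
o(r) = 2*r/(-63 + r) (o(r) = (2*r)/(-63 + r) = 2*r/(-63 + r))
o(Q) - l(-28, -66) = 2*(-3)/(-63 - 3) - 1*21 = 2*(-3)/(-66) - 21 = 2*(-3)*(-1/66) - 21 = 1/11 - 21 = -230/11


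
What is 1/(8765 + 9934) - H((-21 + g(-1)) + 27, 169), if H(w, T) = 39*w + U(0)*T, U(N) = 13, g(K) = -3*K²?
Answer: -43269485/18699 ≈ -2314.0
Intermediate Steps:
H(w, T) = 13*T + 39*w (H(w, T) = 39*w + 13*T = 13*T + 39*w)
1/(8765 + 9934) - H((-21 + g(-1)) + 27, 169) = 1/(8765 + 9934) - (13*169 + 39*((-21 - 3*(-1)²) + 27)) = 1/18699 - (2197 + 39*((-21 - 3*1) + 27)) = 1/18699 - (2197 + 39*((-21 - 3) + 27)) = 1/18699 - (2197 + 39*(-24 + 27)) = 1/18699 - (2197 + 39*3) = 1/18699 - (2197 + 117) = 1/18699 - 1*2314 = 1/18699 - 2314 = -43269485/18699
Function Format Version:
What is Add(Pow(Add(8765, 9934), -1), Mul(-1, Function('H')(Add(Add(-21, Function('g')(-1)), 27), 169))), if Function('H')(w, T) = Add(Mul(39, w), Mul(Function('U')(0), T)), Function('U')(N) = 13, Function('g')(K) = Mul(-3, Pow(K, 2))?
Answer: Rational(-43269485, 18699) ≈ -2314.0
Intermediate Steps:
Function('H')(w, T) = Add(Mul(13, T), Mul(39, w)) (Function('H')(w, T) = Add(Mul(39, w), Mul(13, T)) = Add(Mul(13, T), Mul(39, w)))
Add(Pow(Add(8765, 9934), -1), Mul(-1, Function('H')(Add(Add(-21, Function('g')(-1)), 27), 169))) = Add(Pow(Add(8765, 9934), -1), Mul(-1, Add(Mul(13, 169), Mul(39, Add(Add(-21, Mul(-3, Pow(-1, 2))), 27))))) = Add(Pow(18699, -1), Mul(-1, Add(2197, Mul(39, Add(Add(-21, Mul(-3, 1)), 27))))) = Add(Rational(1, 18699), Mul(-1, Add(2197, Mul(39, Add(Add(-21, -3), 27))))) = Add(Rational(1, 18699), Mul(-1, Add(2197, Mul(39, Add(-24, 27))))) = Add(Rational(1, 18699), Mul(-1, Add(2197, Mul(39, 3)))) = Add(Rational(1, 18699), Mul(-1, Add(2197, 117))) = Add(Rational(1, 18699), Mul(-1, 2314)) = Add(Rational(1, 18699), -2314) = Rational(-43269485, 18699)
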